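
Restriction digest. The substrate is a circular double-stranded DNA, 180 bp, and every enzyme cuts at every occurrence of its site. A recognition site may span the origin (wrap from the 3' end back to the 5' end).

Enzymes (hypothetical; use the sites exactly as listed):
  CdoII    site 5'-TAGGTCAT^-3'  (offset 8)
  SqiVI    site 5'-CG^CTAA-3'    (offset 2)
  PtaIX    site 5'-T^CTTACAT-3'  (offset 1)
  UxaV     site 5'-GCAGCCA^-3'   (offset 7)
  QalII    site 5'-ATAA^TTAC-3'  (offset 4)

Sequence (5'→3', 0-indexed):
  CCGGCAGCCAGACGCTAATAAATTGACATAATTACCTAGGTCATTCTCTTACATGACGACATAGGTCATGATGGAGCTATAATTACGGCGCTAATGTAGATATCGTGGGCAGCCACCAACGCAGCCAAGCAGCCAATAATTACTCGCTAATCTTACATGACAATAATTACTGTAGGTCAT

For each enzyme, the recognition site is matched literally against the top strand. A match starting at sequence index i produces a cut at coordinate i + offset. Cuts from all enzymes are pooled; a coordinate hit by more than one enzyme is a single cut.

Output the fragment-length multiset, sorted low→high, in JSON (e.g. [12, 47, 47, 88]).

Scan for sites:
  CdoII (TAGGTCAT, off=8): starts [36, 61, 172] → cuts [0, 44, 69]
  SqiVI (CGCTAA, off=2): starts [12, 88, 144] → cuts [14, 90, 146]
  PtaIX (TCTTACAT, off=1): starts [46, 150] → cuts [47, 151]
  UxaV (GCAGCCA, off=7): starts [3, 108, 120, 128] → cuts [10, 115, 127, 135]
  QalII (ATAATTAC, off=4): starts [27, 78, 135, 162] → cuts [31, 82, 139, 166]

All cut coordinates (distinct, sorted): [0, 10, 14, 31, 44, 47, 69, 82, 90, 115, 127, 135, 139, 146, 151, 166]

Fragment lengths:
  0→10: 10 bp
  10→14: 4 bp
  14→31: 17 bp
  31→44: 13 bp
  44→47: 3 bp
  47→69: 22 bp
  69→82: 13 bp
  82→90: 8 bp
  90→115: 25 bp
  115→127: 12 bp
  127→135: 8 bp
  135→139: 4 bp
  139→146: 7 bp
  146→151: 5 bp
  151→166: 15 bp
  166→0 (wrap): 180-166+0 = 14 bp

[3,4,4,5,7,8,8,10,12,13,13,14,15,17,22,25]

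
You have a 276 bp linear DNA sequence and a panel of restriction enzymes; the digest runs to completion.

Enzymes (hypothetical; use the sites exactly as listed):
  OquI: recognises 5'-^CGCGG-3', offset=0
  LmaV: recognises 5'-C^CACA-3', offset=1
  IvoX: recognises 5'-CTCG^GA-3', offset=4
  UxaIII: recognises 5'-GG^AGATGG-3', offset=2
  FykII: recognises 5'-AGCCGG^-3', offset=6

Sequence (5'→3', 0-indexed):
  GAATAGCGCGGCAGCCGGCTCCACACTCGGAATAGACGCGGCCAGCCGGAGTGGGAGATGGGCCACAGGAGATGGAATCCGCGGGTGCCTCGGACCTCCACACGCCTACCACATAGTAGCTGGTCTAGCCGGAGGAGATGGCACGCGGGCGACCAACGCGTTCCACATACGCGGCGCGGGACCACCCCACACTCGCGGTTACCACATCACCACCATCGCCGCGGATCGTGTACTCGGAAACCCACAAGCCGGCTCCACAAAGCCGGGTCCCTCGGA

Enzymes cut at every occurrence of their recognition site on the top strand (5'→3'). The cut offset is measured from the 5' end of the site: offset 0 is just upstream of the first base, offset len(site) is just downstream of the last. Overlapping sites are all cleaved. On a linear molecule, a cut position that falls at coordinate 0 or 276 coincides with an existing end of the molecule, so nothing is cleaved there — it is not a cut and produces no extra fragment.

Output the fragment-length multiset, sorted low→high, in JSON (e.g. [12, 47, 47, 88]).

Scan for sites:
  OquI CGCGG/0: at [6, 36, 79, 143, 169, 174, 193, 219] ⇒ [6, 36, 79, 143, 169, 174, 193, 219]
  LmaV CCACA/1: at [20, 62, 97, 108, 162, 186, 201, 241, 254] ⇒ [21, 63, 98, 109, 163, 187, 202, 242, 255]
  IvoX CTCGGA/4: at [25, 88, 232, 270] ⇒ [29, 92, 236, 274]
  UxaIII GGAGATGG/2: at [53, 67, 133] ⇒ [55, 69, 135]
  FykII AGCCGG/6: at [12, 43, 126, 246, 260] ⇒ [18, 49, 132, 252, 266]

All cut coordinates (distinct, sorted): [6, 18, 21, 29, 36, 49, 55, 63, 69, 79, 92, 98, 109, 132, 135, 143, 163, 169, 174, 187, 193, 202, 219, 236, 242, 252, 255, 266, 274]

Fragment lengths:
  [0,6): 6 bp
  [6,18): 12 bp
  [18,21): 3 bp
  [21,29): 8 bp
  [29,36): 7 bp
  [36,49): 13 bp
  [49,55): 6 bp
  [55,63): 8 bp
  [63,69): 6 bp
  [69,79): 10 bp
  [79,92): 13 bp
  [92,98): 6 bp
  [98,109): 11 bp
  [109,132): 23 bp
  [132,135): 3 bp
  [135,143): 8 bp
  [143,163): 20 bp
  [163,169): 6 bp
  [169,174): 5 bp
  [174,187): 13 bp
  [187,193): 6 bp
  [193,202): 9 bp
  [202,219): 17 bp
  [219,236): 17 bp
  [236,242): 6 bp
  [242,252): 10 bp
  [252,255): 3 bp
  [255,266): 11 bp
  [266,274): 8 bp
  [274,276): 2 bp

[2,3,3,3,5,6,6,6,6,6,6,6,7,8,8,8,8,9,10,10,11,11,12,13,13,13,17,17,20,23]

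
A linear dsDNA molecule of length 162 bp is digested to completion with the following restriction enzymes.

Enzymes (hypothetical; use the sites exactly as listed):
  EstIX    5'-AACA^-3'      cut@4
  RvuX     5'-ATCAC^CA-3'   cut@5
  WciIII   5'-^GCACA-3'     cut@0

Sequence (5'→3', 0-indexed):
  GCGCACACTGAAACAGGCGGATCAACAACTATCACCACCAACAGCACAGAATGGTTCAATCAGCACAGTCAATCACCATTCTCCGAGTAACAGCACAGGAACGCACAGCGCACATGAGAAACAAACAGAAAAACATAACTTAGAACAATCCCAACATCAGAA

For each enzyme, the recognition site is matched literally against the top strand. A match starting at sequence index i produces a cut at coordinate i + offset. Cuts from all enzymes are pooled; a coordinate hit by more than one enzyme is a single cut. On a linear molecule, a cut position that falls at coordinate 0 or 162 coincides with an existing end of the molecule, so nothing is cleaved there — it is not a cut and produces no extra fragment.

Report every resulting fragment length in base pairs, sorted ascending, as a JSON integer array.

[2,4,6,7,8,8,8,9,10,12,12,13,14,14,16,19]

Per-enzyme occurrences:
  EstIX (AACA, off=4): starts [11, 23, 39, 88, 119, 123, 131, 143, 152] → cuts [15, 27, 43, 92, 123, 127, 135, 147, 156]
  RvuX (ATCACCA, off=5): starts [30, 71] → cuts [35, 76]
  WciIII (GCACA, off=0): starts [2, 43, 62, 92, 102, 109] → cuts [2, 43, 62, 92, 102, 109]

Pooled cuts: [2, 15, 27, 35, 43, 62, 76, 92, 102, 109, 123, 127, 135, 147, 156]

Fragments:
  [0,2): 2 bp
  [2,15): 13 bp
  [15,27): 12 bp
  [27,35): 8 bp
  [35,43): 8 bp
  [43,62): 19 bp
  [62,76): 14 bp
  [76,92): 16 bp
  [92,102): 10 bp
  [102,109): 7 bp
  [109,123): 14 bp
  [123,127): 4 bp
  [127,135): 8 bp
  [135,147): 12 bp
  [147,156): 9 bp
  [156,162): 6 bp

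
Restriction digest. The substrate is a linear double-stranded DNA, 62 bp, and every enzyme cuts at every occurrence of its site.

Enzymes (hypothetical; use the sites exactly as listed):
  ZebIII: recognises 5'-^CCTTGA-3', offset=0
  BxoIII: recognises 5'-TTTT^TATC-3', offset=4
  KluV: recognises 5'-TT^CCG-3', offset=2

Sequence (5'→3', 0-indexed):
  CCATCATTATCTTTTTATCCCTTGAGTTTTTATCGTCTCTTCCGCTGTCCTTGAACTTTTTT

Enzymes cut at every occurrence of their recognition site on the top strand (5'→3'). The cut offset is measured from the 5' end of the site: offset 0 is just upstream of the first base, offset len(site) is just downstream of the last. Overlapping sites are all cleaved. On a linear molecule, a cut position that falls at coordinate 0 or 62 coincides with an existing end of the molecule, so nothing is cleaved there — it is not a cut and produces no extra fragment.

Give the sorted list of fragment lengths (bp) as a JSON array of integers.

[4,7,11,11,14,15]

Scan for sites:
  ZebIII CCTTGA/0: at [19, 48] ⇒ [19, 48]
  BxoIII TTTTTATC/4: at [11, 26] ⇒ [15, 30]
  KluV TTCCG/2: at [39] ⇒ [41]

All cut coordinates (distinct, sorted): [15, 19, 30, 41, 48]

Fragments:
  [0,15): 15 bp
  [15,19): 4 bp
  [19,30): 11 bp
  [30,41): 11 bp
  [41,48): 7 bp
  [48,62): 14 bp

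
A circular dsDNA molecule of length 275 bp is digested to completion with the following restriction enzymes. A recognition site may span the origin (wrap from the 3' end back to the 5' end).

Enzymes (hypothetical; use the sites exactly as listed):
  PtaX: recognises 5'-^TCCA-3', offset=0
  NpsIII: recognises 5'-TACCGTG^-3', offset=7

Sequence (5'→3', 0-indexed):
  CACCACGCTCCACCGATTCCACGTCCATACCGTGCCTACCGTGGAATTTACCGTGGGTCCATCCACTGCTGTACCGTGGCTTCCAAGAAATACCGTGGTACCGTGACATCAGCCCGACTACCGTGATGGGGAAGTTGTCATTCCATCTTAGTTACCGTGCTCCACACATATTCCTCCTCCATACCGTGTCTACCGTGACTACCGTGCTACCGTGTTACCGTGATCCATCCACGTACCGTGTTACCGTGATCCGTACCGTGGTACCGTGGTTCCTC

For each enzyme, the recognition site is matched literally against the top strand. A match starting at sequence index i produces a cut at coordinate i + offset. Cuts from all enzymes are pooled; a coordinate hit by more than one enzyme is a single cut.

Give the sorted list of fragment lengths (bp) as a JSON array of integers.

Per-enzyme occurrences:
  PtaX TCCA/0: at [8, 17, 23, 57, 61, 81, 141, 160, 177, 223, 227, 273] ⇒ [8, 17, 23, 57, 61, 81, 141, 160, 177, 223, 227, 273]
  NpsIII TACCGTG/7: at [27, 36, 48, 71, 90, 98, 118, 152, 181, 190, 199, 207, 215, 233, 241, 253, 261] ⇒ [34, 43, 55, 78, 97, 105, 125, 159, 188, 197, 206, 214, 222, 240, 248, 260, 268]

Pooled cuts: [8, 17, 23, 34, 43, 55, 57, 61, 78, 81, 97, 105, 125, 141, 159, 160, 177, 188, 197, 206, 214, 222, 223, 227, 240, 248, 260, 268, 273]

Fragments:
  8→17: 9 bp
  17→23: 6 bp
  23→34: 11 bp
  34→43: 9 bp
  43→55: 12 bp
  55→57: 2 bp
  57→61: 4 bp
  61→78: 17 bp
  78→81: 3 bp
  81→97: 16 bp
  97→105: 8 bp
  105→125: 20 bp
  125→141: 16 bp
  141→159: 18 bp
  159→160: 1 bp
  160→177: 17 bp
  177→188: 11 bp
  188→197: 9 bp
  197→206: 9 bp
  206→214: 8 bp
  214→222: 8 bp
  222→223: 1 bp
  223→227: 4 bp
  227→240: 13 bp
  240→248: 8 bp
  248→260: 12 bp
  260→268: 8 bp
  268→273: 5 bp
  273→8 (wrap): 275-273+8 = 10 bp

[1,1,2,3,4,4,5,6,8,8,8,8,8,9,9,9,9,10,11,11,12,12,13,16,16,17,17,18,20]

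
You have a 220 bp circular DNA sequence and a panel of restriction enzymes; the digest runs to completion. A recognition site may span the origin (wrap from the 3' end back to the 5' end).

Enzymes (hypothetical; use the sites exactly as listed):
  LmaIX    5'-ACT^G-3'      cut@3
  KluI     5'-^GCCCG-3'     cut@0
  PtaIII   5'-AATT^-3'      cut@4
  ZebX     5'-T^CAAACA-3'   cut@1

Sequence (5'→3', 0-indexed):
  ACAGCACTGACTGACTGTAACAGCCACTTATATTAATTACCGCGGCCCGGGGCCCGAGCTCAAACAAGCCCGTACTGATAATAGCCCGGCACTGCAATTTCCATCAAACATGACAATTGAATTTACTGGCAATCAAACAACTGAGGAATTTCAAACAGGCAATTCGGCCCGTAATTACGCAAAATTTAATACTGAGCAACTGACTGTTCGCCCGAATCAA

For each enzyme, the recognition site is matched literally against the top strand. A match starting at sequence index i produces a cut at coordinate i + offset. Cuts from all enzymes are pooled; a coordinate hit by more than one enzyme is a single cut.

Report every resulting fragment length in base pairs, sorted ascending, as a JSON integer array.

[1,2,4,4,4,4,4,5,5,6,6,6,7,7,7,7,8,8,8,9,9,9,10,10,10,11,13,14,22]

Scan for sites:
  LmaIX ACTG/3: at [5, 9, 13, 73, 90, 124, 139, 190, 198, 202] ⇒ [8, 12, 16, 76, 93, 127, 142, 193, 201, 205]
  KluI GCCCG/0: at [44, 51, 67, 83, 166, 209] ⇒ [44, 51, 67, 83, 166, 209]
  PtaIII AATT/4: at [34, 95, 114, 119, 146, 160, 172, 182] ⇒ [38, 99, 118, 123, 150, 164, 176, 186]
  ZebX TCAAACA/1: at [59, 103, 132, 150, 216] ⇒ [60, 104, 133, 151, 217]

All cut coordinates (distinct, sorted): [8, 12, 16, 38, 44, 51, 60, 67, 76, 83, 93, 99, 104, 118, 123, 127, 133, 142, 150, 151, 164, 166, 176, 186, 193, 201, 205, 209, 217]

Fragments:
  8→12: 4 bp
  12→16: 4 bp
  16→38: 22 bp
  38→44: 6 bp
  44→51: 7 bp
  51→60: 9 bp
  60→67: 7 bp
  67→76: 9 bp
  76→83: 7 bp
  83→93: 10 bp
  93→99: 6 bp
  99→104: 5 bp
  104→118: 14 bp
  118→123: 5 bp
  123→127: 4 bp
  127→133: 6 bp
  133→142: 9 bp
  142→150: 8 bp
  150→151: 1 bp
  151→164: 13 bp
  164→166: 2 bp
  166→176: 10 bp
  176→186: 10 bp
  186→193: 7 bp
  193→201: 8 bp
  201→205: 4 bp
  205→209: 4 bp
  209→217: 8 bp
  217→8 (wrap): 220-217+8 = 11 bp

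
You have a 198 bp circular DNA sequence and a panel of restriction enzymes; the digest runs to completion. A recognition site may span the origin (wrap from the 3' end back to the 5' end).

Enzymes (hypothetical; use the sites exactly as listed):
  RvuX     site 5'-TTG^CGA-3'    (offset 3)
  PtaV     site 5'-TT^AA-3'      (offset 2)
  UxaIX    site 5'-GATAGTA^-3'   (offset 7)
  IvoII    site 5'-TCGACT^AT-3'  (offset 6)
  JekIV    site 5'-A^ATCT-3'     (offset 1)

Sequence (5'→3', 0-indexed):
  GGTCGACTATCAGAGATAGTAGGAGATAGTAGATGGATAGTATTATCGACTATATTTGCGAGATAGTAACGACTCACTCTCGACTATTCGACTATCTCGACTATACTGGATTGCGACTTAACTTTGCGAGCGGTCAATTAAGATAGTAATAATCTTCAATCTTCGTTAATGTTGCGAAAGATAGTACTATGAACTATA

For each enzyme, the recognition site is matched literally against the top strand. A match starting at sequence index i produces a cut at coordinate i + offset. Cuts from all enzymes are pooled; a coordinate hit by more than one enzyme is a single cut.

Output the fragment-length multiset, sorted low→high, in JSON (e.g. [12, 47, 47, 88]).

[3,6,7,7,7,7,8,9,9,9,9,10,10,11,11,12,13,13,17,20]

Site scan:
  RvuX (TTGCGA, off=3): starts [55, 110, 123, 171] → cuts [58, 113, 126, 174]
  PtaV (TTAA, off=2): starts [117, 137, 165] → cuts [119, 139, 167]
  UxaIX (GATAGTA, off=7): starts [14, 24, 35, 61, 141, 179] → cuts [21, 31, 42, 68, 148, 186]
  IvoII (TCGACTAT, off=6): starts [2, 45, 79, 87, 96] → cuts [8, 51, 85, 93, 102]
  JekIV (AATCT, off=1): starts [150, 157] → cuts [151, 158]

All cut coordinates (distinct, sorted): [8, 21, 31, 42, 51, 58, 68, 85, 93, 102, 113, 119, 126, 139, 148, 151, 158, 167, 174, 186]

Fragment lengths:
  8→21: 13 bp
  21→31: 10 bp
  31→42: 11 bp
  42→51: 9 bp
  51→58: 7 bp
  58→68: 10 bp
  68→85: 17 bp
  85→93: 8 bp
  93→102: 9 bp
  102→113: 11 bp
  113→119: 6 bp
  119→126: 7 bp
  126→139: 13 bp
  139→148: 9 bp
  148→151: 3 bp
  151→158: 7 bp
  158→167: 9 bp
  167→174: 7 bp
  174→186: 12 bp
  186→8 (wrap): 198-186+8 = 20 bp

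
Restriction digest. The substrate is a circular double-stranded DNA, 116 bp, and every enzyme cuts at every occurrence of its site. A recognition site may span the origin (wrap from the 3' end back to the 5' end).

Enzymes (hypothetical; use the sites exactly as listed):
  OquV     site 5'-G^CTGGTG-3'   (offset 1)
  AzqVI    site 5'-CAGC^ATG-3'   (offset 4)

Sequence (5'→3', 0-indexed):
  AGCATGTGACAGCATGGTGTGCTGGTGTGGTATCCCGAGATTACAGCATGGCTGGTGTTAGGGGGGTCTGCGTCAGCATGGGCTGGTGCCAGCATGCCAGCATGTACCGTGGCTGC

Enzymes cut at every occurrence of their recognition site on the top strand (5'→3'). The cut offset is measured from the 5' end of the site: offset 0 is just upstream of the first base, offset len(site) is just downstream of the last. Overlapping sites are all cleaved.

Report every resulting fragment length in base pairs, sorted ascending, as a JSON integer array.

Per-enzyme occurrences:
  OquV GCTGGTG/1: at [20, 50, 81] ⇒ [21, 51, 82]
  AzqVI CAGCATG/4: at [9, 43, 73, 89, 97, 115] ⇒ [3, 13, 47, 77, 93, 101]

All cut coordinates (distinct, sorted): [3, 13, 21, 47, 51, 77, 82, 93, 101]

Fragments:
  3→13: 10 bp
  13→21: 8 bp
  21→47: 26 bp
  47→51: 4 bp
  51→77: 26 bp
  77→82: 5 bp
  82→93: 11 bp
  93→101: 8 bp
  101→3 (wrap): 116-101+3 = 18 bp

[4,5,8,8,10,11,18,26,26]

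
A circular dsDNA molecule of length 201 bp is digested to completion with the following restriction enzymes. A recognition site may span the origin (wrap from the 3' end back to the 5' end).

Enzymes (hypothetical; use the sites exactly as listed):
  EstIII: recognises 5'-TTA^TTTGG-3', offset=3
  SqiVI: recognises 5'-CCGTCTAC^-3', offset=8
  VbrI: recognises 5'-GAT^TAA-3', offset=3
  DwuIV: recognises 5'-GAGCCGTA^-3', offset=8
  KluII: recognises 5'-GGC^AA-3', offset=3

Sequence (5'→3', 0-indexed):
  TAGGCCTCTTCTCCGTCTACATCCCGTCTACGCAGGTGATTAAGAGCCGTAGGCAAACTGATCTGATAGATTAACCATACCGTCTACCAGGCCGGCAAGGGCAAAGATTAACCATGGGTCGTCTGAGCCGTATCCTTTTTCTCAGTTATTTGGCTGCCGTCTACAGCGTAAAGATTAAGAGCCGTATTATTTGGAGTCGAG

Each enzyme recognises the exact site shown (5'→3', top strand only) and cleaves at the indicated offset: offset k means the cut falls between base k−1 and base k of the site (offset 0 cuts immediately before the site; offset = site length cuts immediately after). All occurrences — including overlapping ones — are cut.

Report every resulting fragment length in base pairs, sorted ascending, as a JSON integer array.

[3,3,6,6,9,9,11,11,11,11,16,16,16,17,24,32]

Per-enzyme occurrences:
  EstIII TTATTTGG/3: at [145, 186] ⇒ [148, 189]
  SqiVI CCGTCTAC/8: at [12, 23, 79, 156] ⇒ [20, 31, 87, 164]
  VbrI GATTAA/3: at [37, 68, 105, 172] ⇒ [40, 71, 108, 175]
  DwuIV GAGCCGTA/8: at [43, 124, 178] ⇒ [51, 132, 186]
  KluII GGCAA/3: at [51, 93, 99] ⇒ [54, 96, 102]

All cut coordinates (distinct, sorted): [20, 31, 40, 51, 54, 71, 87, 96, 102, 108, 132, 148, 164, 175, 186, 189]

Fragments:
  20→31: 11 bp
  31→40: 9 bp
  40→51: 11 bp
  51→54: 3 bp
  54→71: 17 bp
  71→87: 16 bp
  87→96: 9 bp
  96→102: 6 bp
  102→108: 6 bp
  108→132: 24 bp
  132→148: 16 bp
  148→164: 16 bp
  164→175: 11 bp
  175→186: 11 bp
  186→189: 3 bp
  189→20 (wrap): 201-189+20 = 32 bp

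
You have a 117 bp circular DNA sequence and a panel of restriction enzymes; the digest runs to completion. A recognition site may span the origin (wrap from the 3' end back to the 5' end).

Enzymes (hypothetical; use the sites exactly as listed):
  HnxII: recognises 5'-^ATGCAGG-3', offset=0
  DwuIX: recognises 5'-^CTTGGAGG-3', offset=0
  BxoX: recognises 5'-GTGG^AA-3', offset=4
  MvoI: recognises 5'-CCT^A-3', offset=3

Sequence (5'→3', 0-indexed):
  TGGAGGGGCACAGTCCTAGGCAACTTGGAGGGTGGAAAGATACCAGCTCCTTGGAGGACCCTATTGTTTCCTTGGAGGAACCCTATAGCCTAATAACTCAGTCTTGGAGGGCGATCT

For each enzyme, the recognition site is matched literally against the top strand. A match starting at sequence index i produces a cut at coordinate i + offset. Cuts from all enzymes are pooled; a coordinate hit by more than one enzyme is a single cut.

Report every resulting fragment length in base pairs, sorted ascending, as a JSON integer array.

[6,7,8,11,12,13,13,14,14,19]

Scan for sites:
  HnxII (ATGCAGG, off=0): no sites
  DwuIX CTTGGAGG/0: at [23, 49, 70, 102, 115] ⇒ [23, 49, 70, 102, 115]
  BxoX GTGGAA/4: at [31] ⇒ [35]
  MvoI CCTA/3: at [14, 59, 81, 88] ⇒ [17, 62, 84, 91]

Pooled cuts: [17, 23, 35, 49, 62, 70, 84, 91, 102, 115]

Fragments:
  17→23: 6 bp
  23→35: 12 bp
  35→49: 14 bp
  49→62: 13 bp
  62→70: 8 bp
  70→84: 14 bp
  84→91: 7 bp
  91→102: 11 bp
  102→115: 13 bp
  115→17 (wrap): 117-115+17 = 19 bp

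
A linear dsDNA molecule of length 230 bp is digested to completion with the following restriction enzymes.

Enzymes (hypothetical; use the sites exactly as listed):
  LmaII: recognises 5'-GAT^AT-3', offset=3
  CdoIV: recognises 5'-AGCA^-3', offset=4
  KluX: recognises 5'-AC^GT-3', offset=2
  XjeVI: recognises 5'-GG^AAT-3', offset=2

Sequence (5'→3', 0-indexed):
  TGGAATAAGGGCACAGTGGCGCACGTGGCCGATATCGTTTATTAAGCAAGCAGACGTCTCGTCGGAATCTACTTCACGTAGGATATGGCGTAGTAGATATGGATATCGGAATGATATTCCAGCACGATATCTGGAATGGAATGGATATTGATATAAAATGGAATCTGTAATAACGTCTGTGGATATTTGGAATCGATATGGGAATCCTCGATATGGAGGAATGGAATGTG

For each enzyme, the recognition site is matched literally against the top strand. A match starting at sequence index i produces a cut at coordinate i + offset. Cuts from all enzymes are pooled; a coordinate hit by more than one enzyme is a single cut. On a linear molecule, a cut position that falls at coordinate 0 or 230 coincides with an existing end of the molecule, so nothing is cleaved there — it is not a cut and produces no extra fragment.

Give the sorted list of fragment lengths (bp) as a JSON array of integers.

[3,3,4,4,5,5,5,5,6,6,6,6,6,6,7,7,7,7,9,9,9,10,10,10,12,13,14,15,21]

Scan for sites:
  LmaII GATAT/3: at [30, 81, 95, 101, 112, 125, 143, 149, 181, 194, 209] ⇒ [33, 84, 98, 104, 115, 128, 146, 152, 184, 197, 212]
  CdoIV AGCA/4: at [44, 48, 120] ⇒ [48, 52, 124]
  KluX ACGT/2: at [22, 53, 75, 172] ⇒ [24, 55, 77, 174]
  XjeVI GGAAT/2: at [1, 63, 107, 132, 137, 159, 188, 200, 217, 222] ⇒ [3, 65, 109, 134, 139, 161, 190, 202, 219, 224]

All cut coordinates (distinct, sorted): [3, 24, 33, 48, 52, 55, 65, 77, 84, 98, 104, 109, 115, 124, 128, 134, 139, 146, 152, 161, 174, 184, 190, 197, 202, 212, 219, 224]

Fragments:
  [0,3): 3 bp
  [3,24): 21 bp
  [24,33): 9 bp
  [33,48): 15 bp
  [48,52): 4 bp
  [52,55): 3 bp
  [55,65): 10 bp
  [65,77): 12 bp
  [77,84): 7 bp
  [84,98): 14 bp
  [98,104): 6 bp
  [104,109): 5 bp
  [109,115): 6 bp
  [115,124): 9 bp
  [124,128): 4 bp
  [128,134): 6 bp
  [134,139): 5 bp
  [139,146): 7 bp
  [146,152): 6 bp
  [152,161): 9 bp
  [161,174): 13 bp
  [174,184): 10 bp
  [184,190): 6 bp
  [190,197): 7 bp
  [197,202): 5 bp
  [202,212): 10 bp
  [212,219): 7 bp
  [219,224): 5 bp
  [224,230): 6 bp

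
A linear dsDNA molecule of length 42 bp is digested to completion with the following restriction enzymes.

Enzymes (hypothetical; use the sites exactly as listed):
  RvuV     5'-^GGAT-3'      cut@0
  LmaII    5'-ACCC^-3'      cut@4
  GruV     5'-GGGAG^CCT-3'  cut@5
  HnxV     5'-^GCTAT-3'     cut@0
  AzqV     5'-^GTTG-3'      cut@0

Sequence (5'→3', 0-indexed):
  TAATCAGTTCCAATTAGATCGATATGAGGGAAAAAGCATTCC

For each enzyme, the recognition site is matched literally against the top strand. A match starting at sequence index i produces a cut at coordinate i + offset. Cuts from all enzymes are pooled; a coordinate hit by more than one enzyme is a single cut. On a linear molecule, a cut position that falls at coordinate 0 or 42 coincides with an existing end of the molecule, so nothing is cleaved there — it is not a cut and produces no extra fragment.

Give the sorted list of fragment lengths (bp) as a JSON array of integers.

Scan for sites:
  RvuV (GGAT, off=0): no sites
  LmaII (ACCC, off=4): no sites
  GruV (GGGAGCCT, off=5): no sites
  HnxV (GCTAT, off=0): no sites
  AzqV (GTTG, off=0): no sites

All cut coordinates (distinct, sorted): ∅

Fragments:
  no cuts → one linear fragment of 42 bp

[42]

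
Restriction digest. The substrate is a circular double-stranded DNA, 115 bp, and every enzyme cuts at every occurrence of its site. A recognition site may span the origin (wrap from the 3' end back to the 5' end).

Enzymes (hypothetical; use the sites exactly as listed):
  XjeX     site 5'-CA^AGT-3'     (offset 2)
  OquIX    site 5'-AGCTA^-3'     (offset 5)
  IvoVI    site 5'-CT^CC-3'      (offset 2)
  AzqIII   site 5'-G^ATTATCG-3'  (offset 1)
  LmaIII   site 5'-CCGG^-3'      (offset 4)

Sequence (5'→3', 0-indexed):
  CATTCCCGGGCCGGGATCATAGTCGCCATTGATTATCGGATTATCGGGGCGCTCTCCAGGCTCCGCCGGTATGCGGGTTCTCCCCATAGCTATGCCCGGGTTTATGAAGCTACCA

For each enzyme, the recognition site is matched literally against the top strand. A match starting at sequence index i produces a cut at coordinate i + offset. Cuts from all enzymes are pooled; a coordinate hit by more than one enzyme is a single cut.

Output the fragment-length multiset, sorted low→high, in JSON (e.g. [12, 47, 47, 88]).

Per-enzyme occurrences:
  XjeX (CAAGT, off=2): no sites
  OquIX (AGCTA, off=5): starts [87, 107] → cuts [92, 112]
  IvoVI (CTCC, off=2): starts [53, 60, 79] → cuts [55, 62, 81]
  AzqIII (GATTATCG, off=1): starts [30, 38] → cuts [31, 39]
  LmaIII (CCGG, off=4): starts [5, 10, 65, 95] → cuts [9, 14, 69, 99]

Pooled cuts: [9, 14, 31, 39, 55, 62, 69, 81, 92, 99, 112]

Fragments:
  9→14: 5 bp
  14→31: 17 bp
  31→39: 8 bp
  39→55: 16 bp
  55→62: 7 bp
  62→69: 7 bp
  69→81: 12 bp
  81→92: 11 bp
  92→99: 7 bp
  99→112: 13 bp
  112→9 (wrap): 115-112+9 = 12 bp

[5,7,7,7,8,11,12,12,13,16,17]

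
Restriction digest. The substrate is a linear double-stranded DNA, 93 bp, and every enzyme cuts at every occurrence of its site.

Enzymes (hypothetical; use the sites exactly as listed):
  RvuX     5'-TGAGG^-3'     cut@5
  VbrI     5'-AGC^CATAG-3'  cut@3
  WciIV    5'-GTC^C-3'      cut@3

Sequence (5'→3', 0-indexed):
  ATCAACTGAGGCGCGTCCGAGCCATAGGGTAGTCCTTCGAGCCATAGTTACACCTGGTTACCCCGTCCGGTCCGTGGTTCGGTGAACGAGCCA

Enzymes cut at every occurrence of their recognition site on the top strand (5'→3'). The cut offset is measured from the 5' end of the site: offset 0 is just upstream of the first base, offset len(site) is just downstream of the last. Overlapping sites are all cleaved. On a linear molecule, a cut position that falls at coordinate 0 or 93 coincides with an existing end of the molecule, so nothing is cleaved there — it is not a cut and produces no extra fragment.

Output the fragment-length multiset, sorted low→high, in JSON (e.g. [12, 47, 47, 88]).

[5,5,6,8,11,12,21,25]

Scan for sites:
  RvuX (TGAGG, off=5): starts [6] → cuts [11]
  VbrI (AGCCATAG, off=3): starts [19, 39] → cuts [22, 42]
  WciIV (GTCC, off=3): starts [14, 31, 64, 69] → cuts [17, 34, 67, 72]

All cut coordinates (distinct, sorted): [11, 17, 22, 34, 42, 67, 72]

Fragment lengths:
  [0,11): 11 bp
  [11,17): 6 bp
  [17,22): 5 bp
  [22,34): 12 bp
  [34,42): 8 bp
  [42,67): 25 bp
  [67,72): 5 bp
  [72,93): 21 bp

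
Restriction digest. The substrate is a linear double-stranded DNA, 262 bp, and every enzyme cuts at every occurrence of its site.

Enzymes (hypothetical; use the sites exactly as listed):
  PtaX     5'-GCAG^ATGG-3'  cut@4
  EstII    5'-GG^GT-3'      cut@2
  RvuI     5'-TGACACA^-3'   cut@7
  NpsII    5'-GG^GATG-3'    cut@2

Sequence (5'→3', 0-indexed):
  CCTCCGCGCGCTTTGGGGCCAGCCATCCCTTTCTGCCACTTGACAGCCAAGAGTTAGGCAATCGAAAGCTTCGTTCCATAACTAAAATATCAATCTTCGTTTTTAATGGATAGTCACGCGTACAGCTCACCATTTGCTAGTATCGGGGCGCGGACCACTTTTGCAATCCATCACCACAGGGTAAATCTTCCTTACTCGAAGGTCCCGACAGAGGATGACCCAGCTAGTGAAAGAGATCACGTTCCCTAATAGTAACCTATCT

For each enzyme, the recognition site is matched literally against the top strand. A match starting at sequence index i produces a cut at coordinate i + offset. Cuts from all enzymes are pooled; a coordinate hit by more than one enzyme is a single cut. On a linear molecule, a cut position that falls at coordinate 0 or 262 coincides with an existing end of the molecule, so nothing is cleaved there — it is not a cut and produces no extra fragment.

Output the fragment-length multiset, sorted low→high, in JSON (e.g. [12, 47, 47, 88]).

[82,180]

Site scan:
  PtaX (GCAGATGG, off=4): no sites
  EstII (GGGT, off=2): starts [178] → cuts [180]
  RvuI (TGACACA, off=7): no sites
  NpsII (GGGATG, off=2): no sites

Pooled cuts: [180]

Fragments:
  [0,180): 180 bp
  [180,262): 82 bp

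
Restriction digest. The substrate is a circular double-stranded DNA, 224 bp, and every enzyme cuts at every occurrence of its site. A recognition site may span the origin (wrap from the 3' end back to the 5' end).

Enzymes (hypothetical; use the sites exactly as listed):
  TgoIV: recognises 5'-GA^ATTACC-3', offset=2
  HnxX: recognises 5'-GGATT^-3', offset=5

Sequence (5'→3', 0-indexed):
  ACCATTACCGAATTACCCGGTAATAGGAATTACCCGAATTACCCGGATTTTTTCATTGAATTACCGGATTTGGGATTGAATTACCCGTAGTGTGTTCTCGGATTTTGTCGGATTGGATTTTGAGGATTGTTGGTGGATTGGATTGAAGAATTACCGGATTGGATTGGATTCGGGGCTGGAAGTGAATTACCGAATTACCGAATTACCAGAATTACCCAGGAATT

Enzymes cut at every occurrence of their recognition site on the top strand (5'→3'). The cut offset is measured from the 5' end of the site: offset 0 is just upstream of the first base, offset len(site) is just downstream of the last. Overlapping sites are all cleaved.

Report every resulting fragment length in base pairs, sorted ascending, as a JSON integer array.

[2,5,5,5,5,5,7,8,8,9,9,9,10,10,11,11,11,11,12,14,15,17,25]

Scan for sites:
  TgoIV GAATTACC/2: at [9, 26, 35, 57, 77, 147, 183, 191, 199, 208, 219] ⇒ [11, 28, 37, 59, 79, 149, 185, 193, 201, 210, 221]
  HnxX GGATT/5: at [44, 65, 72, 99, 109, 114, 123, 134, 139, 155, 160, 165] ⇒ [49, 70, 77, 104, 114, 119, 128, 139, 144, 160, 165, 170]

Pooled cuts: [11, 28, 37, 49, 59, 70, 77, 79, 104, 114, 119, 128, 139, 144, 149, 160, 165, 170, 185, 193, 201, 210, 221]

Fragments:
  11→28: 17 bp
  28→37: 9 bp
  37→49: 12 bp
  49→59: 10 bp
  59→70: 11 bp
  70→77: 7 bp
  77→79: 2 bp
  79→104: 25 bp
  104→114: 10 bp
  114→119: 5 bp
  119→128: 9 bp
  128→139: 11 bp
  139→144: 5 bp
  144→149: 5 bp
  149→160: 11 bp
  160→165: 5 bp
  165→170: 5 bp
  170→185: 15 bp
  185→193: 8 bp
  193→201: 8 bp
  201→210: 9 bp
  210→221: 11 bp
  221→11 (wrap): 224-221+11 = 14 bp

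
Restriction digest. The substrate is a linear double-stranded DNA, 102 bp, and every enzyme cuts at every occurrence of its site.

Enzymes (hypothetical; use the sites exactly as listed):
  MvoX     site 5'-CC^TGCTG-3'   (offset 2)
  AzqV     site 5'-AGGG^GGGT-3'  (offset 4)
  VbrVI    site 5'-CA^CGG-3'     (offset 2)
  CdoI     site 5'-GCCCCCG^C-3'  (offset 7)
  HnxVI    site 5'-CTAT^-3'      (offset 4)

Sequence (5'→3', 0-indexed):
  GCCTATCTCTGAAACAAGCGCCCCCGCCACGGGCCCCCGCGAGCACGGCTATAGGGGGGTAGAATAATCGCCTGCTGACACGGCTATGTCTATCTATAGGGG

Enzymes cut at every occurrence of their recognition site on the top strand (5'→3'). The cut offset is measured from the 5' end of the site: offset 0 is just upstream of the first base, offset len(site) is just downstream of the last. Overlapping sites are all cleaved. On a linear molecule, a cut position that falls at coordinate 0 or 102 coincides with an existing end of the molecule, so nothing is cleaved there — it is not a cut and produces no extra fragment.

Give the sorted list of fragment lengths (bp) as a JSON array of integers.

[3,4,4,5,6,6,6,7,7,8,10,16,20]

Scan for sites:
  MvoX CCTGCTG/2: at [70] ⇒ [72]
  AzqV AGGGGGGT/4: at [52] ⇒ [56]
  VbrVI CACGG/2: at [27, 43, 78] ⇒ [29, 45, 80]
  CdoI GCCCCCGC/7: at [19, 32] ⇒ [26, 39]
  HnxVI CTAT/4: at [2, 48, 83, 89, 93] ⇒ [6, 52, 87, 93, 97]

Pooled cuts: [6, 26, 29, 39, 45, 52, 56, 72, 80, 87, 93, 97]

Fragment lengths:
  [0,6): 6 bp
  [6,26): 20 bp
  [26,29): 3 bp
  [29,39): 10 bp
  [39,45): 6 bp
  [45,52): 7 bp
  [52,56): 4 bp
  [56,72): 16 bp
  [72,80): 8 bp
  [80,87): 7 bp
  [87,93): 6 bp
  [93,97): 4 bp
  [97,102): 5 bp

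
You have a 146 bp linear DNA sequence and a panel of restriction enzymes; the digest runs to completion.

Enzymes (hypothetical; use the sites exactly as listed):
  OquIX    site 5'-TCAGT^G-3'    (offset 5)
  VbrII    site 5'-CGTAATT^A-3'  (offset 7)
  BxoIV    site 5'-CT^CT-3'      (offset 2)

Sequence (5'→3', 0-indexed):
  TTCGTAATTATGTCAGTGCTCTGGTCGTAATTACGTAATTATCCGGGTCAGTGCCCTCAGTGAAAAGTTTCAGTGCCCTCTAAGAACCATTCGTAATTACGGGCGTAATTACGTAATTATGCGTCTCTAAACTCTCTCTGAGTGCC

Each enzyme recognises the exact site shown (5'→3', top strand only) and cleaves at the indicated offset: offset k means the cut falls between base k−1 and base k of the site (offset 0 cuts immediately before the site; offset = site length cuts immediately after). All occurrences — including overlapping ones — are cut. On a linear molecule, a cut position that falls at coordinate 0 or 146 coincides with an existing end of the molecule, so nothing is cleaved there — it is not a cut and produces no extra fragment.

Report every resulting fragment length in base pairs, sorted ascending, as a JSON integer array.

[2,2,3,5,7,8,8,8,8,9,9,9,12,12,12,13,19]

Site scan:
  OquIX (TCAGTG, off=5): starts [12, 47, 56, 69] → cuts [17, 52, 61, 74]
  VbrII (CGTAATTA, off=7): starts [2, 25, 33, 91, 103, 111] → cuts [9, 32, 40, 98, 110, 118]
  BxoIV (CTCT, off=2): starts [18, 77, 124, 131, 133, 135] → cuts [20, 79, 126, 133, 135, 137]

Pooled cuts: [9, 17, 20, 32, 40, 52, 61, 74, 79, 98, 110, 118, 126, 133, 135, 137]

Fragment lengths:
  [0,9): 9 bp
  [9,17): 8 bp
  [17,20): 3 bp
  [20,32): 12 bp
  [32,40): 8 bp
  [40,52): 12 bp
  [52,61): 9 bp
  [61,74): 13 bp
  [74,79): 5 bp
  [79,98): 19 bp
  [98,110): 12 bp
  [110,118): 8 bp
  [118,126): 8 bp
  [126,133): 7 bp
  [133,135): 2 bp
  [135,137): 2 bp
  [137,146): 9 bp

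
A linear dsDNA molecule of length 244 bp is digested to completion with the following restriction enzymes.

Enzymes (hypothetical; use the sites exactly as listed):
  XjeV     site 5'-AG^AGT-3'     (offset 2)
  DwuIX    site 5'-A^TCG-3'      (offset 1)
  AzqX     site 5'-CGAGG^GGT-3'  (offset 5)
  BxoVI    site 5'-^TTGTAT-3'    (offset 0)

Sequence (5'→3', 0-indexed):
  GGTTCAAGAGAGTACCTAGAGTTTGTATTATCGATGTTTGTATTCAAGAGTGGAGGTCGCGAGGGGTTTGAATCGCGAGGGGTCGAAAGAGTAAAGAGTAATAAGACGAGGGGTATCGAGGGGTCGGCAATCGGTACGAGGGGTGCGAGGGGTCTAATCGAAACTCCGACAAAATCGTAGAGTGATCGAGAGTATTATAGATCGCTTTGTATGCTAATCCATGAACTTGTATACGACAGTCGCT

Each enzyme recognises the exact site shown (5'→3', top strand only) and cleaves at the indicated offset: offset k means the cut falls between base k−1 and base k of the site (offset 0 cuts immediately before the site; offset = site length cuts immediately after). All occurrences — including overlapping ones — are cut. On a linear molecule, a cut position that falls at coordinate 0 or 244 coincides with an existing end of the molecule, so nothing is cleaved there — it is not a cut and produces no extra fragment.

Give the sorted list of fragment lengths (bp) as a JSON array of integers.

[3,4,5,5,5,6,6,7,7,7,8,8,8,9,9,9,9,10,11,11,11,15,16,17,18,20]

Per-enzyme occurrences:
  XjeV (AGAGT, off=2): starts [8, 17, 46, 87, 94, 178, 188] → cuts [10, 19, 48, 89, 96, 180, 190]
  DwuIX (ATCG, off=1): starts [29, 71, 114, 129, 156, 173, 184, 200] → cuts [30, 72, 115, 130, 157, 174, 185, 201]
  AzqX (CGAGGGGT, off=5): starts [59, 75, 106, 116, 136, 145] → cuts [64, 80, 111, 121, 141, 150]
  BxoVI (TTGTAT, off=0): starts [22, 37, 206, 226] → cuts [22, 37, 206, 226]

Pooled cuts: [10, 19, 22, 30, 37, 48, 64, 72, 80, 89, 96, 111, 115, 121, 130, 141, 150, 157, 174, 180, 185, 190, 201, 206, 226]

Fragments:
  [0,10): 10 bp
  [10,19): 9 bp
  [19,22): 3 bp
  [22,30): 8 bp
  [30,37): 7 bp
  [37,48): 11 bp
  [48,64): 16 bp
  [64,72): 8 bp
  [72,80): 8 bp
  [80,89): 9 bp
  [89,96): 7 bp
  [96,111): 15 bp
  [111,115): 4 bp
  [115,121): 6 bp
  [121,130): 9 bp
  [130,141): 11 bp
  [141,150): 9 bp
  [150,157): 7 bp
  [157,174): 17 bp
  [174,180): 6 bp
  [180,185): 5 bp
  [185,190): 5 bp
  [190,201): 11 bp
  [201,206): 5 bp
  [206,226): 20 bp
  [226,244): 18 bp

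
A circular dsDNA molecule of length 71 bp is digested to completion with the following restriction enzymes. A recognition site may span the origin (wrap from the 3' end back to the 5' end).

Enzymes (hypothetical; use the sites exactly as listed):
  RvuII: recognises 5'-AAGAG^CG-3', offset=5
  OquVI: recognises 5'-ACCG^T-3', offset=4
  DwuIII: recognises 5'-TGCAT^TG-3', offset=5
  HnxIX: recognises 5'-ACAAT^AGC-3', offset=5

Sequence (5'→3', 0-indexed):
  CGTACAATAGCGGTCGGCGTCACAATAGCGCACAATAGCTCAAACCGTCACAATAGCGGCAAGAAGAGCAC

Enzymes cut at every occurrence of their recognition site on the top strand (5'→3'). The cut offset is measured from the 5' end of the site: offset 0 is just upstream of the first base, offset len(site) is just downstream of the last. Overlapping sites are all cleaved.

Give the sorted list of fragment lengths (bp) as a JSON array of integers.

[6,7,10,11,18,19]

Scan for sites:
  RvuII (AAGAGCG, off=5): no sites
  OquVI (ACCGT, off=4): starts [43, 69] → cuts [2, 47]
  DwuIII (TGCATTG, off=5): no sites
  HnxIX (ACAATAGC, off=5): starts [3, 21, 31, 49] → cuts [8, 26, 36, 54]

All cut coordinates (distinct, sorted): [2, 8, 26, 36, 47, 54]

Fragments:
  2→8: 6 bp
  8→26: 18 bp
  26→36: 10 bp
  36→47: 11 bp
  47→54: 7 bp
  54→2 (wrap): 71-54+2 = 19 bp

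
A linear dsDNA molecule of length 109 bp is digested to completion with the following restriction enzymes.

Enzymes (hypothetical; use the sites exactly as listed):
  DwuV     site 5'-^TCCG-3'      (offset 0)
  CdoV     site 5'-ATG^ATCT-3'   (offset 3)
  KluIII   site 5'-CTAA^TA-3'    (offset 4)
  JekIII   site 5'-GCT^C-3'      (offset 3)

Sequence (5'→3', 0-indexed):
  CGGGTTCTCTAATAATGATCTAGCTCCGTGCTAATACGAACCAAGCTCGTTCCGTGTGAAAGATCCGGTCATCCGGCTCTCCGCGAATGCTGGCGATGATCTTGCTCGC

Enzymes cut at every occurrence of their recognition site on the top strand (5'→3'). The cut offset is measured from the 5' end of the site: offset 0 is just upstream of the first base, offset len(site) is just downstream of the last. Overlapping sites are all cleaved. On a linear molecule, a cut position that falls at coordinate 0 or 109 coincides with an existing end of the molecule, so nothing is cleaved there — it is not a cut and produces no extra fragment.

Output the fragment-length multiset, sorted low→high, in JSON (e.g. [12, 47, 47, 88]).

[1,1,3,3,5,7,7,8,8,9,12,13,13,19]

Scan for sites:
  DwuV TCCG/0: at [24, 50, 63, 71, 79] ⇒ [24, 50, 63, 71, 79]
  CdoV ATGATCT/3: at [14, 95] ⇒ [17, 98]
  KluIII CTAATA/4: at [8, 30] ⇒ [12, 34]
  JekIII GCTC/3: at [22, 44, 75, 103] ⇒ [25, 47, 78, 106]

Pooled cuts: [12, 17, 24, 25, 34, 47, 50, 63, 71, 78, 79, 98, 106]

Fragments:
  [0,12): 12 bp
  [12,17): 5 bp
  [17,24): 7 bp
  [24,25): 1 bp
  [25,34): 9 bp
  [34,47): 13 bp
  [47,50): 3 bp
  [50,63): 13 bp
  [63,71): 8 bp
  [71,78): 7 bp
  [78,79): 1 bp
  [79,98): 19 bp
  [98,106): 8 bp
  [106,109): 3 bp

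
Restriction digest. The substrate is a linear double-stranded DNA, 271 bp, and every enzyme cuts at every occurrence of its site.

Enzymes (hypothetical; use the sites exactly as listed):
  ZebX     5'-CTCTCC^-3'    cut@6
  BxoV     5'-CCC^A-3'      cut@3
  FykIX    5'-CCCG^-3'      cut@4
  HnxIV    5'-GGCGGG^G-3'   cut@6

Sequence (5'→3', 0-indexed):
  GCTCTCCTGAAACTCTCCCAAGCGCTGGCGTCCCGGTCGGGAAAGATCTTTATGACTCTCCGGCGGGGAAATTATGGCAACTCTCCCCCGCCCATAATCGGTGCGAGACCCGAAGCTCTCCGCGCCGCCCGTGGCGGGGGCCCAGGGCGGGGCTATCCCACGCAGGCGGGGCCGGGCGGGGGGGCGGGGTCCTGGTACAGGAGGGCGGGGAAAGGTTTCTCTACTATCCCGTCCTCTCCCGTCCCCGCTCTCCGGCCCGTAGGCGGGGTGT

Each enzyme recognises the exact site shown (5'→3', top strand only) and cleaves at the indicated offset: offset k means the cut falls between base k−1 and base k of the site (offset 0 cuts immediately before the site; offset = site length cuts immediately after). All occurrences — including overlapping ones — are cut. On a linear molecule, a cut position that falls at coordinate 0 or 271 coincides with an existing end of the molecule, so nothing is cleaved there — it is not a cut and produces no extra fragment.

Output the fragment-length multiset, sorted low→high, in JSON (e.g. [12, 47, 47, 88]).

[1,2,3,4,4,5,6,6,6,6,7,7,8,8,8,8,8,9,10,10,11,11,16,19,19,21,22,26]

Site scan:
  ZebX (CTCTCC, off=6): starts [1, 12, 55, 80, 115, 233, 247] → cuts [7, 18, 61, 86, 121, 239, 253]
  BxoV (CCCA, off=3): starts [16, 90, 140, 156] → cuts [19, 93, 143, 159]
  FykIX (CCCG, off=4): starts [31, 86, 108, 127, 227, 237, 243, 255] → cuts [35, 90, 112, 131, 231, 241, 247, 259]
  HnxIV (GGCGGGG, off=6): starts [61, 132, 145, 164, 174, 182, 203, 261] → cuts [67, 138, 151, 170, 180, 188, 209, 267]

Pooled cuts: [7, 18, 19, 35, 61, 67, 86, 90, 93, 112, 121, 131, 138, 143, 151, 159, 170, 180, 188, 209, 231, 239, 241, 247, 253, 259, 267]

Fragments:
  [0,7): 7 bp
  [7,18): 11 bp
  [18,19): 1 bp
  [19,35): 16 bp
  [35,61): 26 bp
  [61,67): 6 bp
  [67,86): 19 bp
  [86,90): 4 bp
  [90,93): 3 bp
  [93,112): 19 bp
  [112,121): 9 bp
  [121,131): 10 bp
  [131,138): 7 bp
  [138,143): 5 bp
  [143,151): 8 bp
  [151,159): 8 bp
  [159,170): 11 bp
  [170,180): 10 bp
  [180,188): 8 bp
  [188,209): 21 bp
  [209,231): 22 bp
  [231,239): 8 bp
  [239,241): 2 bp
  [241,247): 6 bp
  [247,253): 6 bp
  [253,259): 6 bp
  [259,267): 8 bp
  [267,271): 4 bp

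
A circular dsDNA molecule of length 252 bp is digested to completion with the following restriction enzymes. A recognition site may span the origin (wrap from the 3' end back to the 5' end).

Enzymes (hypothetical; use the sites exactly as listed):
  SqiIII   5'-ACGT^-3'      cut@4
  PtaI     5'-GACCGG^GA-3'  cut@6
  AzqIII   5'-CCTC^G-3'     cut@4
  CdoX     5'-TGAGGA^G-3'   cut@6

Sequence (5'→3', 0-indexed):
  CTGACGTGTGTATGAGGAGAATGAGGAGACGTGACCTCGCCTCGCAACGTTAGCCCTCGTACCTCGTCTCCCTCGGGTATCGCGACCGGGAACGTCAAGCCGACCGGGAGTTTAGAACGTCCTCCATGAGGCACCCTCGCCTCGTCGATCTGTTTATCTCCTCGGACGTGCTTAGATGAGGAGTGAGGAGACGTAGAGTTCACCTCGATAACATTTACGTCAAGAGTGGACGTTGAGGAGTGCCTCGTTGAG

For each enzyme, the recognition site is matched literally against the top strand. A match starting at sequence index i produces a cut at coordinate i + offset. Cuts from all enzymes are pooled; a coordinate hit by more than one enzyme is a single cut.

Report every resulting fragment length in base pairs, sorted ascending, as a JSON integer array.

Site scan:
  SqiIII ACGT/4: at [3, 28, 46, 91, 116, 165, 190, 216, 229] ⇒ [7, 32, 50, 95, 120, 169, 194, 220, 233]
  PtaI GACCGGGA/6: at [83, 101] ⇒ [89, 107]
  AzqIII CCTCG/4: at [34, 39, 54, 61, 70, 134, 139, 159, 202, 242] ⇒ [38, 43, 58, 65, 74, 138, 143, 163, 206, 246]
  CdoX TGAGGAG/6: at [12, 21, 176, 183, 233] ⇒ [18, 27, 182, 189, 239]

All cut coordinates (distinct, sorted): [7, 18, 27, 32, 38, 43, 50, 58, 65, 74, 89, 95, 107, 120, 138, 143, 163, 169, 182, 189, 194, 206, 220, 233, 239, 246]

Fragments:
  7→18: 11 bp
  18→27: 9 bp
  27→32: 5 bp
  32→38: 6 bp
  38→43: 5 bp
  43→50: 7 bp
  50→58: 8 bp
  58→65: 7 bp
  65→74: 9 bp
  74→89: 15 bp
  89→95: 6 bp
  95→107: 12 bp
  107→120: 13 bp
  120→138: 18 bp
  138→143: 5 bp
  143→163: 20 bp
  163→169: 6 bp
  169→182: 13 bp
  182→189: 7 bp
  189→194: 5 bp
  194→206: 12 bp
  206→220: 14 bp
  220→233: 13 bp
  233→239: 6 bp
  239→246: 7 bp
  246→7 (wrap): 252-246+7 = 13 bp

[5,5,5,5,6,6,6,6,7,7,7,7,8,9,9,11,12,12,13,13,13,13,14,15,18,20]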